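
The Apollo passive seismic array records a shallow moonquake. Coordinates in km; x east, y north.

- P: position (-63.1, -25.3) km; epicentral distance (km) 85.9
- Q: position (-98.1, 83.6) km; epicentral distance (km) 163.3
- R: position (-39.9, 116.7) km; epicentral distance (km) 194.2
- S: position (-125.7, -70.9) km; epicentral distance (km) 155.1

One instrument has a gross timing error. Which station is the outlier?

R

Solve using three stations at a time. Using P, Q, S (subtract circle equations pairwise → linear system) gives (x, y) ≈ (22.8, -26.2).
Distances from that point to each station vs reported:
  P: calculated 85.9 vs reported 85.9 → residual 0.0 km
  Q: calculated 163.3 vs reported 163.3 → residual 0.0 km
  R: calculated 156.0 vs reported 194.2 → residual 38.2 km
  S: calculated 155.1 vs reported 155.1 → residual 0.0 km
P, Q, S are mutually consistent (residuals ≈ 0); R is off by 38.2 km.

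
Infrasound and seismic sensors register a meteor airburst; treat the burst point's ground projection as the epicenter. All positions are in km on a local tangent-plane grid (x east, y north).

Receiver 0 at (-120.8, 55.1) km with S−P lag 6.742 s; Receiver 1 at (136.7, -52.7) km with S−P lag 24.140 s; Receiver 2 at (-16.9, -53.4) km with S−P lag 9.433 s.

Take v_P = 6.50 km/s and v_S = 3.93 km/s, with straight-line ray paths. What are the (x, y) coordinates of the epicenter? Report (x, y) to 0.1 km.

Distance from S−P lag: d = Δt · v_P v_S / (v_P − v_S) = Δt · (6.50·3.93)/(6.50−3.93) ≈ 9.9397·Δt.
So d_Receiver 0 = 67.01, d_Receiver 1 = 239.94, d_Receiver 2 = 93.76 km.
Circle about each station: (x + 120.8)² + (y − 55.1)² = 67.01²; (x − 136.7)² + (y + 52.7)² = 239.94²; (x + 16.9)² + (y + 53.4)² = 93.76².
Subtracting pairs of circle equations eliminates x²+y² and gives linear equations (the radical axes):
515.0 x − 215.6 y = -49245.33
207.8 x − 217.0 y = -18792.08
Solving the 2×2 system: x ≈ -99.1, y ≈ -8.3 km.
Check against Receiver 0 (with the unrounded x, y): √((x + 120.8)²+(y − 55.1)²) = 67.01 ≈ 67.01 km. ✓

x ≈ -99.1 km, y ≈ -8.3 km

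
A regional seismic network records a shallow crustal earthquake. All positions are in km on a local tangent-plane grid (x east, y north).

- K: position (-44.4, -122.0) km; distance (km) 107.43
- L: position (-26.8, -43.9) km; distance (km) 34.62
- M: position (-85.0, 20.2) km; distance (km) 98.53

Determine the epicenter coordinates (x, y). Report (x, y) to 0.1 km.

Circle about each station: (x + 44.4)² + (y + 122.0)² = 107.43²; (x + 26.8)² + (y + 43.9)² = 34.62²; (x + 85.0)² + (y − 20.2)² = 98.53².
Subtracting the K equation from the L and M equations removes the quadratic terms:
35.2 x + 156.2 y = -3867.25
-81.2 x + 284.4 y = -7389.28
Solving the 2×2 system: x ≈ 2.4, y ≈ -25.3 km.

x ≈ 2.4 km, y ≈ -25.3 km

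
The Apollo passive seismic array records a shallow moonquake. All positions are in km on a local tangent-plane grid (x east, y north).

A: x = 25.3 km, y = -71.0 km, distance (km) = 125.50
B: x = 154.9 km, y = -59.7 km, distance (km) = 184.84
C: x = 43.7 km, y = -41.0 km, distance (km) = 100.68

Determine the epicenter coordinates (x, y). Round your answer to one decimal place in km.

Circle about each station: (x − 25.3)² + (y + 71.0)² = 125.50²; (x − 154.9)² + (y + 59.7)² = 184.84²; (x − 43.7)² + (y + 41.0)² = 100.68².
Subtracting pairs of circle equations eliminates x²+y² and gives linear equations (the radical axes):
259.2 x + 22.6 y = 3461.43
36.8 x + 60.0 y = 3523.39
Solving the 2×2 system: x ≈ 8.7, y ≈ 53.4 km.

(8.7, 53.4)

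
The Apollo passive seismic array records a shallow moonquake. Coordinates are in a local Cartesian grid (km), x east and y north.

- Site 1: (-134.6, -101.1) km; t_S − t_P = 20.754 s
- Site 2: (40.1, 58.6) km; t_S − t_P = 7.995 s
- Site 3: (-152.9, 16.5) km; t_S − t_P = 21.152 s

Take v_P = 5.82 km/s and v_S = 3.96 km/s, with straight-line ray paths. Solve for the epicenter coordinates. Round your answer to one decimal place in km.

107.4 km east, -14.1 km north

Distance from S−P lag: d = Δt · v_P v_S / (v_P − v_S) = Δt · (5.82·3.96)/(5.82−3.96) ≈ 12.3910·Δt.
So d_Site 1 = 257.16, d_Site 2 = 99.07, d_Site 3 = 262.09 km.
Circle about each station: (x + 134.6)² + (y + 101.1)² = 257.16²; (x − 40.1)² + (y − 58.6)² = 99.07²; (x + 152.9)² + (y − 16.5)² = 262.09².
Subtracting pairs of circle equations eliminates x²+y² and gives linear equations (the radical axes):
349.4 x + 319.4 y = 33020.00
-36.6 x + 235.2 y = -7247.61
Solving the 2×2 system: x ≈ 107.4, y ≈ -14.1 km.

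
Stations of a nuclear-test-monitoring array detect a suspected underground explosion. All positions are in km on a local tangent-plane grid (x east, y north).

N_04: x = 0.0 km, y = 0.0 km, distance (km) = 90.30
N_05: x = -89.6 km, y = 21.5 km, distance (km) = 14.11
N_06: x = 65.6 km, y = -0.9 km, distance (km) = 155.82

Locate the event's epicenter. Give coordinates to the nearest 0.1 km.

-90.0 km east, 7.4 km north

Circle about each station: x² + y² = 90.30²; (x + 89.6)² + (y − 21.5)² = 14.11²; (x − 65.6)² + (y + 0.9)² = 155.82².
Subtracting the N_04 equation from the N_05 and N_06 equations removes the quadratic terms:
-179.2 x + 43.0 y = 16445.41
131.2 x − 1.8 y = -11821.61
Solving the 2×2 system: x ≈ -90.0, y ≈ 7.4 km.
Check against N_04 (with the unrounded x, y): √(x²+y²) = 90.30 ≈ 90.30 km. ✓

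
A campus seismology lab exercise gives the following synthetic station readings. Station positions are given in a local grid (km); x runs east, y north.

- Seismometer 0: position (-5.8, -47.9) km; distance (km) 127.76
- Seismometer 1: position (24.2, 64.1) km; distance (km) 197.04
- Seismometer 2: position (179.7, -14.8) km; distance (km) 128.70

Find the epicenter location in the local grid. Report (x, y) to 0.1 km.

Circle about each station: (x + 5.8)² + (y + 47.9)² = 127.76²; (x − 24.2)² + (y − 64.1)² = 197.04²; (x − 179.7)² + (y + 14.8)² = 128.70².
Subtracting pairs of circle equations eliminates x²+y² and gives linear equations (the radical axes):
60.0 x + 224.0 y = -20135.74
371.0 x + 66.2 y = 29942.01
Solving the 2×2 system: x ≈ 101.6, y ≈ -117.1 km.

(101.6, -117.1)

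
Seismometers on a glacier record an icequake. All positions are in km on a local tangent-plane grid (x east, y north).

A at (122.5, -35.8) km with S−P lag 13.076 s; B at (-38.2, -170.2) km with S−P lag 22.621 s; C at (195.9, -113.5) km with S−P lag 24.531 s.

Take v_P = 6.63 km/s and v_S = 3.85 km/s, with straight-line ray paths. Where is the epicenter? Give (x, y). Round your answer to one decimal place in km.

x ≈ 21.3 km, y ≈ 28.8 km

Distance from S−P lag: d = Δt · v_P v_S / (v_P − v_S) = Δt · (6.63·3.85)/(6.63−3.85) ≈ 9.1818·Δt.
So d_A = 120.06, d_B = 207.70, d_C = 225.24 km.
Circle about each station: (x − 122.5)² + (y + 35.8)² = 120.06²; (x + 38.2)² + (y + 170.2)² = 207.70²; (x − 195.9)² + (y + 113.5)² = 225.24².
Subtracting pairs of circle equations eliminates x²+y² and gives linear equations (the radical axes):
-321.4 x − 268.8 y = -14585.50
146.8 x − 155.4 y = -1347.48
Solving the 2×2 system: x ≈ 21.3, y ≈ 28.8 km.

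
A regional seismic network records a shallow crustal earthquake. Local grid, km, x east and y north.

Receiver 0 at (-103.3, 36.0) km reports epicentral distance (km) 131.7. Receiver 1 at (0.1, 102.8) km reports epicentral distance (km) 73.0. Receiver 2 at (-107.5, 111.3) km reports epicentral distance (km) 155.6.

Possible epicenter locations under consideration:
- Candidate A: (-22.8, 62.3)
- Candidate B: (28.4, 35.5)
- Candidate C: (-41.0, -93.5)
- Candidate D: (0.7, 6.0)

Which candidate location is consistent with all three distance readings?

For each candidate, compare |candidate − station| to the reported distance:
Candidate A: residuals Receiver 0 47.0, Receiver 1 26.5, Receiver 2 57.7 → max 57.7 km
Candidate B: residuals Receiver 0 0.0, Receiver 1 0.0, Receiver 2 0.0 → max 0.0 km
Candidate C: residuals Receiver 0 12.0, Receiver 1 127.6, Receiver 2 59.7 → max 127.6 km
Candidate D: residuals Receiver 0 23.5, Receiver 1 23.8, Receiver 2 4.6 → max 23.8 km
Only Candidate B has all residuals ≈ 0.

Candidate B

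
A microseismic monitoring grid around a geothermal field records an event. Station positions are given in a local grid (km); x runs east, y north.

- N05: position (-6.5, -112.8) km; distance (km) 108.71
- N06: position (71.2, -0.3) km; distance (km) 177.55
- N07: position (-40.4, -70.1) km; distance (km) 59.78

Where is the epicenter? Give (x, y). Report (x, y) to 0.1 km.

Circle about each station: (x + 6.5)² + (y + 112.8)² = 108.71²; (x − 71.2)² + (y + 0.3)² = 177.55²; (x + 40.4)² + (y + 70.1)² = 59.78².
Subtracting the N05 equation from the N06 and N07 equations removes the quadratic terms:
155.4 x + 225.0 y = -27402.70
-67.8 x + 85.4 y = 2024.30
Solving the 2×2 system: x ≈ -98.0, y ≈ -54.1 km.
Check against N05 (with the unrounded x, y): √((x + 6.5)²+(y + 112.8)²) = 108.71 ≈ 108.71 km. ✓

x ≈ -98.0 km, y ≈ -54.1 km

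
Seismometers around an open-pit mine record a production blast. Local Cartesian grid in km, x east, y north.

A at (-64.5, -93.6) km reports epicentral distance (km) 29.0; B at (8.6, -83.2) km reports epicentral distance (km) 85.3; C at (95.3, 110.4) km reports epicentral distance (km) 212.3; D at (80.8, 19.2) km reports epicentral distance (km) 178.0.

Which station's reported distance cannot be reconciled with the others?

Solve using three stations at a time. Using A, B, D (subtract circle equations pairwise → linear system) gives (x, y) ≈ (-75.0, -66.7).
Distances from that point to each station vs reported:
  A: calculated 28.8 vs reported 29.0 → residual 0.2 km
  B: calculated 85.2 vs reported 85.3 → residual 0.1 km
  C: calculated 245.8 vs reported 212.3 → residual 33.5 km
  D: calculated 178.0 vs reported 178.0 → residual 0.0 km
A, B, D are mutually consistent (residuals ≈ 0); C is off by 33.5 km.

C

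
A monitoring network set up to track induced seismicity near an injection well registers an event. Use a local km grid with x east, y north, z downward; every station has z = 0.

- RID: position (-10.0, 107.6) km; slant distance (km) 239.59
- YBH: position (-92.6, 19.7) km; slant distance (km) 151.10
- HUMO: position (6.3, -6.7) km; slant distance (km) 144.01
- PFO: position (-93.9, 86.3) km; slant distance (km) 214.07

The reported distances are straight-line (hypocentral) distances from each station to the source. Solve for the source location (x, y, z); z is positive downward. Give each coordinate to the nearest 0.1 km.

(-66.1, -119.1, 53.5)

Each station gives a sphere (x−x_i)² + (y−y_i)² + z² = d_i² (stations at z=0).
Subtracting the RID sphere from YBH and HUMO: z² cancels, leaving linear equations in x and y:
-165.2 x − 175.8 y = 31857.25
32.6 x − 228.6 y = 25071.31
Solving: x ≈ -66.099, y ≈ -119.099 km (keep extra digits for the depth step; rounded: -66.1, -119.1).
Then from the RID sphere: z² = 239.59² − (x + 10.0)² − (y − 107.6)² with x = -66.099, y = -119.099, so z ≈ 53.515 ≈ 53.5 km.
Check against PFO (with the unrounded solution): distance 214.07 ≈ 214.07 km. ✓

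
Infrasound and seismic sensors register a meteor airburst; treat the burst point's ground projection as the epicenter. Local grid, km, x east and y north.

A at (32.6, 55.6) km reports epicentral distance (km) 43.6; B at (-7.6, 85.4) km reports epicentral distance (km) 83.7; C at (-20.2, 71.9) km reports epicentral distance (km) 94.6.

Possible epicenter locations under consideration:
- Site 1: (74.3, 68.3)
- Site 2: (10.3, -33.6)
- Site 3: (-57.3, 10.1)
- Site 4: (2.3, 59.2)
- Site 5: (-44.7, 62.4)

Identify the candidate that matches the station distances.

For each candidate, compare |candidate − station| to the reported distance:
Site 1: residuals A 0.0, B 0.0, C 0.0 → max 0.0 km
Site 2: residuals A 48.3, B 36.6, C 15.2 → max 48.3 km
Site 3: residuals A 57.2, B 6.5, C 22.5 → max 57.2 km
Site 4: residuals A 13.1, B 55.7, C 68.8 → max 68.8 km
Site 5: residuals A 34.0, B 40.0, C 68.3 → max 68.3 km
Only Site 1 has all residuals ≈ 0.

Site 1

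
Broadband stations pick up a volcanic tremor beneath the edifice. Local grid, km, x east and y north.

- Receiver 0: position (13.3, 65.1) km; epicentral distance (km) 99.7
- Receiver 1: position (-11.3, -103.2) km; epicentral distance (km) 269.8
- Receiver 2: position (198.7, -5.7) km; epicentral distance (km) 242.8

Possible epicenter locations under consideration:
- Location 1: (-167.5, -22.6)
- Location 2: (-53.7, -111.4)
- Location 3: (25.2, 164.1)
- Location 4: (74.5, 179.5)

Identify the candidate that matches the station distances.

Location 3

For each candidate, compare |candidate − station| to the reported distance:
Location 1: residuals Receiver 0 101.2, Receiver 1 94.0, Receiver 2 123.8 → max 123.8 km
Location 2: residuals Receiver 0 89.1, Receiver 1 226.6, Receiver 2 30.8 → max 226.6 km
Location 3: residuals Receiver 0 0.0, Receiver 1 0.0, Receiver 2 0.0 → max 0.0 km
Location 4: residuals Receiver 0 30.0, Receiver 1 25.6, Receiver 2 19.8 → max 30.0 km
Only Location 3 has all residuals ≈ 0.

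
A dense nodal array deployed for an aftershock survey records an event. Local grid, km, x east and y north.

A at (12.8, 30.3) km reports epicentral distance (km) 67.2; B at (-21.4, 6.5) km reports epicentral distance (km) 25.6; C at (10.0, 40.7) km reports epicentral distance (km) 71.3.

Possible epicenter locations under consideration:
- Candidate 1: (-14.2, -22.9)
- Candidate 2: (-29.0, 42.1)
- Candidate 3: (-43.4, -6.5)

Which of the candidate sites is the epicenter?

Candidate 3

For each candidate, compare |candidate − station| to the reported distance:
Candidate 1: residuals A 7.5, B 4.7, C 3.3 → max 7.5 km
Candidate 2: residuals A 23.8, B 10.8, C 32.3 → max 32.3 km
Candidate 3: residuals A 0.0, B 0.0, C 0.0 → max 0.0 km
Only Candidate 3 has all residuals ≈ 0.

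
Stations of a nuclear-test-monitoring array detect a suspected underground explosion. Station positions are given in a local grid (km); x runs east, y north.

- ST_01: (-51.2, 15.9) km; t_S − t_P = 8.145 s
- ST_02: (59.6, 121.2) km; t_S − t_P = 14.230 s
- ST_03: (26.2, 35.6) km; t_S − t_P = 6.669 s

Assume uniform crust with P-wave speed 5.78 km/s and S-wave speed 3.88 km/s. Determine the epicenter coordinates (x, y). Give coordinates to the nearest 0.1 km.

Distance from S−P lag: d = Δt · v_P v_S / (v_P − v_S) = Δt · (5.78·3.88)/(5.78−3.88) ≈ 11.8034·Δt.
So d_ST_01 = 96.14, d_ST_02 = 167.96, d_ST_03 = 78.72 km.
Circle about each station: (x + 51.2)² + (y − 15.9)² = 96.14²; (x − 59.6)² + (y − 121.2)² = 167.96²; (x − 26.2)² + (y − 35.6)² = 78.72².
Subtracting the ST_01 equation from the ST_02 and ST_03 equations removes the quadratic terms:
221.6 x + 210.6 y = -3600.31
154.8 x + 39.4 y = 2125.61
Solving the 2×2 system: x ≈ 24.7, y ≈ -43.1 km.

x ≈ 24.7 km, y ≈ -43.1 km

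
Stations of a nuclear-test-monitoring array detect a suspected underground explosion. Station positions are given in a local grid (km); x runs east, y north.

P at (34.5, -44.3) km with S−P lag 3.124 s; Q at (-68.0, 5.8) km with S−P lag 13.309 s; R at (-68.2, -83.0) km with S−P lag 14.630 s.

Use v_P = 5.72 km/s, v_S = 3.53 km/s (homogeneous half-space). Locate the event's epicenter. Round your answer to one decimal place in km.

Distance from S−P lag: d = Δt · v_P v_S / (v_P − v_S) = Δt · (5.72·3.53)/(5.72−3.53) ≈ 9.2199·Δt.
So d_P = 28.80, d_Q = 122.71, d_R = 134.89 km.
Circle about each station: (x − 34.5)² + (y + 44.3)² = 28.80²; (x + 68.0)² + (y − 5.8)² = 122.71²; (x + 68.2)² + (y + 83.0)² = 134.89².
Subtracting the P equation from the Q and R equations removes the quadratic terms:
-205.0 x + 100.2 y = -12723.40
-205.4 x − 77.4 y = -8978.37
Solving the 2×2 system: x ≈ 51.7, y ≈ -21.2 km.
Check against P (with the unrounded x, y): √((x − 34.5)²+(y + 44.3)²) = 28.80 ≈ 28.80 km. ✓

(51.7, -21.2)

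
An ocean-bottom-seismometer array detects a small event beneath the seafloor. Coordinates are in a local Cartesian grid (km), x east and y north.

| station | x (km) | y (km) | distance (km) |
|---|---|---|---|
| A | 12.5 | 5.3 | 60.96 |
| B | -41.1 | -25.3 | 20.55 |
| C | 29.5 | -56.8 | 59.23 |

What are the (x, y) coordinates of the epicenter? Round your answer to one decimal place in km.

-27.5 km east, -40.7 km north

Circle about each station: (x − 12.5)² + (y − 5.3)² = 60.96²; (x + 41.1)² + (y + 25.3)² = 20.55²; (x − 29.5)² + (y + 56.8)² = 59.23².
Subtracting the A equation from the B and C equations removes the quadratic terms:
-107.2 x − 61.2 y = 5438.78
34.0 x − 124.2 y = 4120.08
Solving the 2×2 system: x ≈ -27.5, y ≈ -40.7 km.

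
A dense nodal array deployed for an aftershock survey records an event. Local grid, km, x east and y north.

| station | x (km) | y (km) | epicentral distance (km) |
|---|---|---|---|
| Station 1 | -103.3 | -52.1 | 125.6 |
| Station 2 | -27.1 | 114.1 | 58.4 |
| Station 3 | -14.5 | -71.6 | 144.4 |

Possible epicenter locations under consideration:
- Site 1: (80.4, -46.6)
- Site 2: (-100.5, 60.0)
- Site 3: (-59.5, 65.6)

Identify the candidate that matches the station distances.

For each candidate, compare |candidate − station| to the reported distance:
Site 1: residuals Station 1 58.2, Station 2 134.9, Station 3 46.3 → max 134.9 km
Site 2: residuals Station 1 13.5, Station 2 32.8, Station 3 12.8 → max 32.8 km
Site 3: residuals Station 1 0.0, Station 2 0.1, Station 3 0.0 → max 0.1 km
Only Site 3 has all residuals ≈ 0.

Site 3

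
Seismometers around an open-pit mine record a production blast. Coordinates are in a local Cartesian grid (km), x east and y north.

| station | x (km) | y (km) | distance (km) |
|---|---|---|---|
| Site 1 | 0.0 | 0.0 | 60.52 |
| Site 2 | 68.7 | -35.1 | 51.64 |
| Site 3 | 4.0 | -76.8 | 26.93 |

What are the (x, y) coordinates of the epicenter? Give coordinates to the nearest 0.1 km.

Circle about each station: x² + y² = 60.52²; (x − 68.7)² + (y + 35.1)² = 51.64²; (x − 4.0)² + (y + 76.8)² = 26.93².
Subtracting pairs of circle equations eliminates x²+y² and gives linear equations (the radical axes):
137.4 x − 70.2 y = 6947.68
8.0 x − 153.6 y = 8851.69
Solving the 2×2 system: x ≈ 21.7, y ≈ -56.5 km.
Check against Site 1 (with the unrounded x, y): √(x²+y²) = 60.52 ≈ 60.52 km. ✓

x ≈ 21.7 km, y ≈ -56.5 km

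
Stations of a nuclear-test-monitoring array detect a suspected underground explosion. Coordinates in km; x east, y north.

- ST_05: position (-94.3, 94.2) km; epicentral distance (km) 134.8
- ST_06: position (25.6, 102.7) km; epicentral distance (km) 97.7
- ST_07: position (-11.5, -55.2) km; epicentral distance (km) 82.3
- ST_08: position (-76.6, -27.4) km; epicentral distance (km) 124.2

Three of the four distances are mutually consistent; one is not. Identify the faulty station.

Solve using three stations at a time. Using ST_06, ST_07, ST_08 (subtract circle equations pairwise → linear system) gives (x, y) ≈ (42.8, 6.6).
Distances from that point to each station vs reported:
  ST_05: calculated 162.8 vs reported 134.8 → residual 28.0 km
  ST_06: calculated 97.7 vs reported 97.7 → residual 0.0 km
  ST_07: calculated 82.3 vs reported 82.3 → residual 0.0 km
  ST_08: calculated 124.2 vs reported 124.2 → residual 0.0 km
ST_06, ST_07, ST_08 are mutually consistent (residuals ≈ 0); ST_05 is off by 28.0 km.

ST_05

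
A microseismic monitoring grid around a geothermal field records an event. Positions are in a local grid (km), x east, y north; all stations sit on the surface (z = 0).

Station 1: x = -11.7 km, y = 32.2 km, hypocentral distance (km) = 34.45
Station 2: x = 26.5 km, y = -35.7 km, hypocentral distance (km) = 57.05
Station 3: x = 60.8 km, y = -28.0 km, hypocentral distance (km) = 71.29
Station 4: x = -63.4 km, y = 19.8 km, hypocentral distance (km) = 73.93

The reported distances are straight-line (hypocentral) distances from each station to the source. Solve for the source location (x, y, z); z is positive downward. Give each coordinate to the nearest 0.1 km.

x ≈ 6.9 km, y ≈ 13.2 km, depth ≈ 21.9 km

Each station gives a sphere (x−x_i)² + (y−y_i)² + z² = d_i² (stations at z=0).
Subtracting the Station 1 sphere from Station 2 and Station 3: z² cancels, leaving linear equations in x and y:
76.4 x − 135.8 y = -1264.89
145.0 x − 120.4 y = -588.55
Solving: x ≈ 6.897, y ≈ 13.195 km (keep extra digits for the depth step; rounded: 6.9, 13.2).
Then from the Station 1 sphere: z² = 34.45² − (x + 11.7)² − (y − 32.2)² with x = 6.897, y = 13.195, so z ≈ 21.904 ≈ 21.9 km.
Check against Station 4 (with the unrounded solution): distance 73.93 ≈ 73.93 km. ✓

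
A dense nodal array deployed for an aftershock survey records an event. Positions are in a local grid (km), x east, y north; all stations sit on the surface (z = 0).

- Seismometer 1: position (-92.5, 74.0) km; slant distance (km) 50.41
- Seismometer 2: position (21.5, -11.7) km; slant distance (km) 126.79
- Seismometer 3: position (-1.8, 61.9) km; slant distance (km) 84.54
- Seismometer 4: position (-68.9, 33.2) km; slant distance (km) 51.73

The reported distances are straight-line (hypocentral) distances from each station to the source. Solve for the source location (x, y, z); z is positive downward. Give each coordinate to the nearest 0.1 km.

x ≈ -73.7 km, y ≈ 59.3 km, depth ≈ 44.4 km

Each station gives a sphere (x−x_i)² + (y−y_i)² + z² = d_i² (stations at z=0).
Subtracting the Seismometer 1 sphere from Seismometer 2 and Seismometer 3: z² cancels, leaving linear equations in x and y:
228.0 x − 171.4 y = -26967.65
181.4 x − 24.2 y = -14803.24
Solving: x ≈ -73.693, y ≈ 59.309 km (keep extra digits for the depth step; rounded: -73.7, 59.3).
Then from the Seismometer 1 sphere: z² = 50.41² − (x + 92.5)² − (y − 74.0)² with x = -73.693, y = 59.309, so z ≈ 44.403 ≈ 44.4 km.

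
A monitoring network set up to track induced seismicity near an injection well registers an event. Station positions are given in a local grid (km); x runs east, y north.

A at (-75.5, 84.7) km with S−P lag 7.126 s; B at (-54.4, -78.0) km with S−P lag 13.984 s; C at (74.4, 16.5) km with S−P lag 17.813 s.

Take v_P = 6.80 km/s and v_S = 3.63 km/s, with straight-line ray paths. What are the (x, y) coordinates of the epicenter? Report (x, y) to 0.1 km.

x ≈ -63.6 km, y ≈ 30.5 km

Distance from S−P lag: d = Δt · v_P v_S / (v_P − v_S) = Δt · (6.80·3.63)/(6.80−3.63) ≈ 7.7868·Δt.
So d_A = 55.49, d_B = 108.89, d_C = 138.71 km.
Circle about each station: (x + 75.5)² + (y − 84.7)² = 55.49²; (x + 54.4)² + (y + 78.0)² = 108.89²; (x − 74.4)² + (y − 16.5)² = 138.71².
Subtracting pairs of circle equations eliminates x²+y² and gives linear equations (the radical axes):
42.2 x − 325.4 y = -12608.87
299.8 x − 136.4 y = -23228.05
Solving the 2×2 system: x ≈ -63.6, y ≈ 30.5 km.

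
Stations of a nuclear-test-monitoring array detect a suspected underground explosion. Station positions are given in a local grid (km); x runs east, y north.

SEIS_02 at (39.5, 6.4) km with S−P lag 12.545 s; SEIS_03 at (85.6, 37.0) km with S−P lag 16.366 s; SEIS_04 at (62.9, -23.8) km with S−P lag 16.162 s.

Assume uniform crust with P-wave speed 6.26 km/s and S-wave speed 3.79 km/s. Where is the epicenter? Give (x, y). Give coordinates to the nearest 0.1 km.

x ≈ -70.5 km, y ≈ 55.6 km

Distance from S−P lag: d = Δt · v_P v_S / (v_P − v_S) = Δt · (6.26·3.79)/(6.26−3.79) ≈ 9.6054·Δt.
So d_SEIS_02 = 120.50, d_SEIS_03 = 157.20, d_SEIS_04 = 155.24 km.
Circle about each station: (x − 39.5)² + (y − 6.4)² = 120.50²; (x − 85.6)² + (y − 37.0)² = 157.20²; (x − 62.9)² + (y + 23.8)² = 155.24².
Subtracting the SEIS_02 equation from the SEIS_03 and SEIS_04 equations removes the quadratic terms:
92.2 x + 61.2 y = -3096.44
46.8 x − 60.4 y = -6657.57
Solving the 2×2 system: x ≈ -70.5, y ≈ 55.6 km.
Check against SEIS_02 (with the unrounded x, y): √((x − 39.5)²+(y − 6.4)²) = 120.50 ≈ 120.50 km. ✓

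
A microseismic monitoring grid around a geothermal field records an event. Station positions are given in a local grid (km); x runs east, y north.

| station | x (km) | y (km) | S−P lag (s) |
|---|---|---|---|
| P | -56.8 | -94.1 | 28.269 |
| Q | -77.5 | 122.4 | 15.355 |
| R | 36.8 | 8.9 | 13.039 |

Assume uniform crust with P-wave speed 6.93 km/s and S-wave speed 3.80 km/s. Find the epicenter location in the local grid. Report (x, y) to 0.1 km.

Distance from S−P lag: d = Δt · v_P v_S / (v_P − v_S) = Δt · (6.93·3.80)/(6.93−3.80) ≈ 8.4134·Δt.
So d_P = 237.84, d_Q = 129.19, d_R = 109.70 km.
Circle about each station: (x + 56.8)² + (y + 94.1)² = 237.84²; (x + 77.5)² + (y − 122.4)² = 129.19²; (x − 36.8)² + (y − 8.9)² = 109.70².
Subtracting the P equation from the Q and R equations removes the quadratic terms:
-41.4 x + 433.0 y = 48784.77
187.2 x + 206.0 y = 33886.18
Solving the 2×2 system: x ≈ 51.6, y ≈ 117.6 km.
Check against P (with the unrounded x, y): √((x + 56.8)²+(y + 94.1)²) = 237.84 ≈ 237.84 km. ✓

51.6 km east, 117.6 km north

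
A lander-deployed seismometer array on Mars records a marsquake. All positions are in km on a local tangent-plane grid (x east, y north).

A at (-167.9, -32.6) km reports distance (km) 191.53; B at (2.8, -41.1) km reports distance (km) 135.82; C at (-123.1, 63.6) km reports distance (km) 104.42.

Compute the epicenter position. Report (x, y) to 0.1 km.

Circle about each station: (x + 167.9)² + (y + 32.6)² = 191.53²; (x − 2.8)² + (y + 41.1)² = 135.82²; (x + 123.1)² + (y − 63.6)² = 104.42².
Subtracting pairs of circle equations eliminates x²+y² and gives linear equations (the radical axes):
341.4 x − 17.0 y = -9319.45
89.6 x + 192.4 y = 15725.60
Solving the 2×2 system: x ≈ -22.7, y ≈ 92.3 km.

x ≈ -22.7 km, y ≈ 92.3 km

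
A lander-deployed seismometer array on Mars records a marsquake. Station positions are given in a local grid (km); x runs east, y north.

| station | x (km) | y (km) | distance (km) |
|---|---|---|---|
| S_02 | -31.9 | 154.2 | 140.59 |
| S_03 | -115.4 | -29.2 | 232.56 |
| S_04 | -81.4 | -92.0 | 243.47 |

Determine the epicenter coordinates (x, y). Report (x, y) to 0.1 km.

(88.8, 82.1)

Circle about each station: (x + 31.9)² + (y − 154.2)² = 140.59²; (x + 115.4)² + (y + 29.2)² = 232.56²; (x + 81.4)² + (y + 92.0)² = 243.47².
Subtracting pairs of circle equations eliminates x²+y² and gives linear equations (the radical axes):
-167.0 x − 366.8 y = -44944.06
-99.0 x − 492.4 y = -49217.38
Solving the 2×2 system: x ≈ 88.8, y ≈ 82.1 km.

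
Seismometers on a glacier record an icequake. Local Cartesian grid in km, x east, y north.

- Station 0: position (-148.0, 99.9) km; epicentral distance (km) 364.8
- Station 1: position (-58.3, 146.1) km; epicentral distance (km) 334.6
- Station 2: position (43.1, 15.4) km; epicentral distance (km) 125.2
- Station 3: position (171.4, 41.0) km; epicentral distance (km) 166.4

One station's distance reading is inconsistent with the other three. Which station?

Station 2

Solve using three stations at a time. Using Station 0, Station 1, Station 3 (subtract circle equations pairwise → linear system) gives (x, y) ≈ (141.1, -122.6).
Distances from that point to each station vs reported:
  Station 0: calculated 364.8 vs reported 364.8 → residual 0.0 km
  Station 1: calculated 334.6 vs reported 334.6 → residual 0.0 km
  Station 2: calculated 169.2 vs reported 125.2 → residual 44.0 km
  Station 3: calculated 166.4 vs reported 166.4 → residual 0.0 km
Station 0, Station 1, Station 3 are mutually consistent (residuals ≈ 0); Station 2 is off by 44.0 km.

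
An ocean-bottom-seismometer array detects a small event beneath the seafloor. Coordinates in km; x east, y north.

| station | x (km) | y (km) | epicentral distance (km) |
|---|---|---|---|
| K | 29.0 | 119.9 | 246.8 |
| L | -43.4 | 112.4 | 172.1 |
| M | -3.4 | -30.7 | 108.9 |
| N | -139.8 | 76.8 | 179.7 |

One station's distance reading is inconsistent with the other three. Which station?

Solve using three stations at a time. Using K, M, N (subtract circle equations pairwise → linear system) gives (x, y) ≈ (-90.5, -96.0).
Distances from that point to each station vs reported:
  K: calculated 246.8 vs reported 246.8 → residual 0.0 km
  L: calculated 213.7 vs reported 172.1 → residual 41.6 km
  M: calculated 108.9 vs reported 108.9 → residual 0.0 km
  N: calculated 179.7 vs reported 179.7 → residual 0.0 km
K, M, N are mutually consistent (residuals ≈ 0); L is off by 41.6 km.

L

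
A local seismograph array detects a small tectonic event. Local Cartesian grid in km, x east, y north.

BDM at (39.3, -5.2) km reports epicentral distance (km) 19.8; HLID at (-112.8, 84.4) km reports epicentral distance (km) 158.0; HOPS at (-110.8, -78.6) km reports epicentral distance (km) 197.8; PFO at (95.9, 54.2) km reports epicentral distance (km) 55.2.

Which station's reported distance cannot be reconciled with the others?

BDM

Solve using three stations at a time. Using HLID, HOPS, PFO (subtract circle equations pairwise → linear system) gives (x, y) ≈ (41.0, 48.2).
Distances from that point to each station vs reported:
  BDM: calculated 53.4 vs reported 19.8 → residual 33.6 km
  HLID: calculated 158.0 vs reported 158.0 → residual 0.0 km
  HOPS: calculated 197.8 vs reported 197.8 → residual 0.0 km
  PFO: calculated 55.2 vs reported 55.2 → residual 0.0 km
HLID, HOPS, PFO are mutually consistent (residuals ≈ 0); BDM is off by 33.6 km.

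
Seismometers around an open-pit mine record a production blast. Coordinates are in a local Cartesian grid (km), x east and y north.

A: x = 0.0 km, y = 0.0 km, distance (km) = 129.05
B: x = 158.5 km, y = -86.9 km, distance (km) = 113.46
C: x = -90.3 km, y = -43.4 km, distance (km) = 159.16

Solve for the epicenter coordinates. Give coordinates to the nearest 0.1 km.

Circle about each station: x² + y² = 129.05²; (x − 158.5)² + (y + 86.9)² = 113.46²; (x + 90.3)² + (y + 43.4)² = 159.16².
Subtracting the A equation from the B and C equations removes the quadratic terms:
317.0 x − 173.8 y = 36454.59
-180.6 x − 86.8 y = 1359.65
Solving the 2×2 system: x ≈ 49.7, y ≈ -119.1 km.

49.7 km east, -119.1 km north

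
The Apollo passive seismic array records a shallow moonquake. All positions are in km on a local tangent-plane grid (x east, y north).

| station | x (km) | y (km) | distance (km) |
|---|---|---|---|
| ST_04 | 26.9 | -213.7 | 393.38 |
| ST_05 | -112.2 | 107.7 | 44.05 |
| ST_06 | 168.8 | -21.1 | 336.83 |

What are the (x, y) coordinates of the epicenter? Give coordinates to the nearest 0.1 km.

-120.8 km east, 150.9 km north

Circle about each station: (x − 26.9)² + (y + 213.7)² = 393.38²; (x + 112.2)² + (y − 107.7)² = 44.05²; (x − 168.8)² + (y + 21.1)² = 336.83².
Subtracting pairs of circle equations eliminates x²+y² and gives linear equations (the radical axes):
-278.2 x + 642.8 y = 130604.25
283.8 x + 385.2 y = 23840.73
Solving the 2×2 system: x ≈ -120.8, y ≈ 150.9 km.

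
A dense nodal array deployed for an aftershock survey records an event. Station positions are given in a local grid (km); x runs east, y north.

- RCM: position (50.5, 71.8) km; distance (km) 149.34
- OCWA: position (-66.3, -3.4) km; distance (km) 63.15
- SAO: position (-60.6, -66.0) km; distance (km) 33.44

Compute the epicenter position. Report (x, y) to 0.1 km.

-29.2 km east, -54.5 km north

Circle about each station: (x − 50.5)² + (y − 71.8)² = 149.34²; (x + 66.3)² + (y + 3.4)² = 63.15²; (x + 60.6)² + (y + 66.0)² = 33.44².
Subtracting pairs of circle equations eliminates x²+y² and gives linear equations (the radical axes):
-233.6 x − 150.4 y = 15016.27
-222.2 x − 275.6 y = 21507.07
Solving the 2×2 system: x ≈ -29.2, y ≈ -54.5 km.
Check against RCM (with the unrounded x, y): √((x − 50.5)²+(y − 71.8)²) = 149.34 ≈ 149.34 km. ✓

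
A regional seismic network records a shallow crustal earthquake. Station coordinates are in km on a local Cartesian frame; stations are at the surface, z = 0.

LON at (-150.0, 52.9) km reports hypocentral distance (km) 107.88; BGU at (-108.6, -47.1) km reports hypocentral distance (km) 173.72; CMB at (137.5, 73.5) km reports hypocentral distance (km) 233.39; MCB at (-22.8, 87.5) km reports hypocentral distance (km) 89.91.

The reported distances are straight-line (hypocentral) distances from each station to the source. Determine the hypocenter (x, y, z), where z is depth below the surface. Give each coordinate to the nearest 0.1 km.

Each station gives a sphere (x−x_i)² + (y−y_i)² + z² = d_i² (stations at z=0).
Subtracting the LON sphere from BGU and CMB: z² cancels, leaving linear equations in x and y:
82.8 x − 200.0 y = -29826.58
575.0 x + 41.2 y = -43822.71
Solving: x ≈ -84.396, y ≈ 114.193 km (keep extra digits for the depth step; rounded: -84.4, 114.2).
Then from the LON sphere: z² = 107.88² − (x + 150.0)² − (y − 52.9)² with x = -84.396, y = 114.193, so z ≈ 59.811 ≈ 59.8 km.
Check against MCB (with the unrounded solution): distance 89.91 ≈ 89.91 km. ✓

x ≈ -84.4 km, y ≈ 114.2 km, depth ≈ 59.8 km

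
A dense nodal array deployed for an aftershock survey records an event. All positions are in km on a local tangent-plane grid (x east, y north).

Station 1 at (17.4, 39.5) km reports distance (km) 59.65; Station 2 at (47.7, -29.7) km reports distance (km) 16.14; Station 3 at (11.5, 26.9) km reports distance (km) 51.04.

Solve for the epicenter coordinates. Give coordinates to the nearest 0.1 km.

39.0 km east, -16.1 km north

Circle about each station: (x − 17.4)² + (y − 39.5)² = 59.65²; (x − 47.7)² + (y + 29.7)² = 16.14²; (x − 11.5)² + (y − 26.9)² = 51.04².
Subtracting the Station 1 equation from the Station 2 and Station 3 equations removes the quadratic terms:
60.6 x − 138.4 y = 4591.99
-11.8 x − 25.2 y = -54.11
Solving the 2×2 system: x ≈ 39.0, y ≈ -16.1 km.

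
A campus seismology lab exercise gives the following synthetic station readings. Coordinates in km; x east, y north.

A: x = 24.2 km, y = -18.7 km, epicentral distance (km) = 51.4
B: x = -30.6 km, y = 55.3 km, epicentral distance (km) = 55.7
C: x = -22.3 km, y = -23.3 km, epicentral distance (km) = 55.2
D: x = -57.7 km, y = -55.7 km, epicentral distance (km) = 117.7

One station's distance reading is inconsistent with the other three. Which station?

C

Solve using three stations at a time. Using A, B, D (subtract circle equations pairwise → linear system) gives (x, y) ≈ (20.2, 32.5).
Distances from that point to each station vs reported:
  A: calculated 51.4 vs reported 51.4 → residual 0.0 km
  B: calculated 55.7 vs reported 55.7 → residual 0.0 km
  C: calculated 70.2 vs reported 55.2 → residual 15.0 km
  D: calculated 117.7 vs reported 117.7 → residual 0.0 km
A, B, D are mutually consistent (residuals ≈ 0); C is off by 15.0 km.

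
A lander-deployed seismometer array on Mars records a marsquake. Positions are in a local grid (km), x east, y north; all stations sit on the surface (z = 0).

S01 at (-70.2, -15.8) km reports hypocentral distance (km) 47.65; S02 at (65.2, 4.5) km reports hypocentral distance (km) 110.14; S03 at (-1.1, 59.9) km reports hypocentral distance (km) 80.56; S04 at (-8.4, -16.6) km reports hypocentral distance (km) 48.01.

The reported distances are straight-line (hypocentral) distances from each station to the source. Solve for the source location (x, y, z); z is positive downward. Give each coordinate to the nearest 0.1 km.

x ≈ -39.4 km, y ≈ -2.4 km, depth ≈ 33.8 km

Each station gives a sphere (x−x_i)² + (y−y_i)² + z² = d_i² (stations at z=0).
Subtracting the S01 sphere from S02 and S03: z² cancels, leaving linear equations in x and y:
270.8 x + 40.6 y = -10766.69
138.2 x + 151.4 y = -5807.85
Solving: x ≈ -39.400, y ≈ -2.397 km (keep extra digits for the depth step; rounded: -39.4, -2.4).
Then from the S01 sphere: z² = 47.65² − (x + 70.2)² − (y + 15.8)² with x = -39.400, y = -2.397, so z ≈ 33.797 ≈ 33.8 km.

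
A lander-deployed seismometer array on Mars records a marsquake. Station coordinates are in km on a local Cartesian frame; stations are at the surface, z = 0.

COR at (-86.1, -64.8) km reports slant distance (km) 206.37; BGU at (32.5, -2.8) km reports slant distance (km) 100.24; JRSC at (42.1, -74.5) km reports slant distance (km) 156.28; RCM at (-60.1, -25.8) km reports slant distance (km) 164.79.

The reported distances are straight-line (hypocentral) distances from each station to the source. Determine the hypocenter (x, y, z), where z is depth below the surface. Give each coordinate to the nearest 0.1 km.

(59.0, 64.5, 69.4)

Each station gives a sphere (x−x_i)² + (y−y_i)² + z² = d_i² (stations at z=0).
Subtracting the COR sphere from BGU and JRSC: z² cancels, leaving linear equations in x and y:
237.2 x + 124.0 y = 21992.36
256.4 x − 19.4 y = 13875.55
Solving: x ≈ 58.997, y ≈ 64.502 km (keep extra digits for the depth step; rounded: 59.0, 64.5).
Then from the COR sphere: z² = 206.37² − (x + 86.1)² − (y + 64.8)² with x = 58.997, y = 64.502, so z ≈ 69.401 ≈ 69.4 km.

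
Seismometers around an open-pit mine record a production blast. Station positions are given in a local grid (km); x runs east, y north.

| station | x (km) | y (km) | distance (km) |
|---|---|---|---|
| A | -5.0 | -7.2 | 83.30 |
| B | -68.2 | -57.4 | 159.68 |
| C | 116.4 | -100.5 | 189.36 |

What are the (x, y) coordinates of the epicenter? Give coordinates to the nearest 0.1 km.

Circle about each station: (x + 5.0)² + (y + 7.2)² = 83.30²; (x + 68.2)² + (y + 57.4)² = 159.68²; (x − 116.4)² + (y + 100.5)² = 189.36².
Subtracting pairs of circle equations eliminates x²+y² and gives linear equations (the radical axes):
-126.4 x − 100.4 y = -10689.65
242.8 x − 186.6 y = -5345.95
Solving the 2×2 system: x ≈ 30.4, y ≈ 68.2 km.

(30.4, 68.2)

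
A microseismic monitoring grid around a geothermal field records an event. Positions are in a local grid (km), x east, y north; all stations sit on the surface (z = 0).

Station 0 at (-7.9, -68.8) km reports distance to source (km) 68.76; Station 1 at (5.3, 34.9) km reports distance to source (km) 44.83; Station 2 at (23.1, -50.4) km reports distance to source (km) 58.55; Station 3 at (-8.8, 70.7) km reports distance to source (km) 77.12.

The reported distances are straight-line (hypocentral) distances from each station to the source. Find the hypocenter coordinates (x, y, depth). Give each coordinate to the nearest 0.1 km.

(-4.8, -3.4, 21.0)

Each station gives a sphere (x−x_i)² + (y−y_i)² + z² = d_i² (stations at z=0).
Subtracting the Station 0 sphere from Station 1 and Station 2: z² cancels, leaving linear equations in x and y:
26.4 x + 207.4 y = -831.54
62.0 x + 36.8 y = -422.24
Solving: x ≈ -4.793, y ≈ -3.399 km (keep extra digits for the depth step; rounded: -4.8, -3.4).
Then from the Station 0 sphere: z² = 68.76² − (x + 7.9)² − (y + 68.8)² with x = -4.793, y = -3.399, so z ≈ 21.000 ≈ 21.0 km.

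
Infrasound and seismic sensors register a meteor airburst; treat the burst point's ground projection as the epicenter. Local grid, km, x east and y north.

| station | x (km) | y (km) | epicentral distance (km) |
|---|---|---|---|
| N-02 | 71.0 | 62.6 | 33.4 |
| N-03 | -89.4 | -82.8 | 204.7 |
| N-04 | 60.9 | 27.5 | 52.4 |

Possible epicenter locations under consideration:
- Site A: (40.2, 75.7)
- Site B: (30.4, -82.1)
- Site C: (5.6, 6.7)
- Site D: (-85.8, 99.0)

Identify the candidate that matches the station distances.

For each candidate, compare |candidate − station| to the reported distance:
Site A: residuals N-02 0.1, N-03 0.0, N-04 0.1 → max 0.1 km
Site B: residuals N-02 116.9, N-03 84.9, N-04 61.4 → max 116.9 km
Site C: residuals N-02 52.6, N-03 74.2, N-04 6.7 → max 74.2 km
Site D: residuals N-02 127.6, N-03 22.9, N-04 110.8 → max 127.6 km
Only Site A has all residuals ≈ 0.

Site A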